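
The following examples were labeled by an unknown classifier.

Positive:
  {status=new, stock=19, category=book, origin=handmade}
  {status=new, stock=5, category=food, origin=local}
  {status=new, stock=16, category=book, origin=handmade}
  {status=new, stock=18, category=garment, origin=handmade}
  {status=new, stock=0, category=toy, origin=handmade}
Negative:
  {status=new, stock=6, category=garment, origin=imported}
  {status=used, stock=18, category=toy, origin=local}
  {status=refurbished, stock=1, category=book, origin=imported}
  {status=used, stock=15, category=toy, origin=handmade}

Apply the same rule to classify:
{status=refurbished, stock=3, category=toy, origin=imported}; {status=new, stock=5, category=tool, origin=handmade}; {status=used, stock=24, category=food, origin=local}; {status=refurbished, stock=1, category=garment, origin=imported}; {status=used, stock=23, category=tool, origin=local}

A rule that fits every label: status is new AND stock ≠ 6 — true of each 'Positive' example, false of each 'Negative' one.
{status=refurbished, stock=3, category=toy, origin=imported} → status is refurbished, stock = 3 → Negative.
{status=new, stock=5, category=tool, origin=handmade} → status is new, stock = 5 → Positive.
{status=used, stock=24, category=food, origin=local} → status is used, stock = 24 → Negative.
{status=refurbished, stock=1, category=garment, origin=imported} → status is refurbished, stock = 1 → Negative.
{status=used, stock=23, category=tool, origin=local} → status is used, stock = 23 → Negative.

Negative, Positive, Negative, Negative, Negative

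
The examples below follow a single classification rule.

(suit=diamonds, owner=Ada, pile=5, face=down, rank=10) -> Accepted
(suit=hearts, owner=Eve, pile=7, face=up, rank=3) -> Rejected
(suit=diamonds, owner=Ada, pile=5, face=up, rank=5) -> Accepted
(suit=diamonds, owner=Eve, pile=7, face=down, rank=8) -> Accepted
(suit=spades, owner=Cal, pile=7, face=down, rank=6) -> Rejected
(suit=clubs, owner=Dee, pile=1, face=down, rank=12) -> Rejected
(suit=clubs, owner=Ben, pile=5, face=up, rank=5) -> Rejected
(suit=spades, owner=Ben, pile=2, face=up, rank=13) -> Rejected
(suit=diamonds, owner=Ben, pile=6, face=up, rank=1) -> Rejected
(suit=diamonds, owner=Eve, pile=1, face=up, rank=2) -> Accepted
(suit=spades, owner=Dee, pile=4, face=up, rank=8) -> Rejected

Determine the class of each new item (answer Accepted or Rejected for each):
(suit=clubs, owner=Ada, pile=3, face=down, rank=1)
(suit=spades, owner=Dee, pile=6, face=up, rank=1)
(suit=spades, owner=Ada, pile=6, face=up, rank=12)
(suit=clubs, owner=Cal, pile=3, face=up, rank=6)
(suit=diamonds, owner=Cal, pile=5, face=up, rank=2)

One predicate separates the groups cleanly: suit is diamonds AND rank ≥ 2.
(suit=clubs, owner=Ada, pile=3, face=down, rank=1) — suit is clubs, rank = 1, hence Rejected. (suit=spades, owner=Dee, pile=6, face=up, rank=1) — suit is spades, rank = 1, hence Rejected. (suit=spades, owner=Ada, pile=6, face=up, rank=12) — suit is spades, rank = 12, hence Rejected. (suit=clubs, owner=Cal, pile=3, face=up, rank=6) — suit is clubs, rank = 6, hence Rejected. (suit=diamonds, owner=Cal, pile=5, face=up, rank=2) — suit is diamonds, rank = 2, hence Accepted.

Rejected, Rejected, Rejected, Rejected, Accepted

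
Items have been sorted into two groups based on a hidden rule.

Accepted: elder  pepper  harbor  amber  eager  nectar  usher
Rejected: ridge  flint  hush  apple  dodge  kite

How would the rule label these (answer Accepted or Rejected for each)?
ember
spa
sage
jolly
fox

Checking candidate rules against both groups, what survives is: ends with 'r'.
ember — ends with 'r', hence Accepted.
spa — ends with 'a', hence Rejected.
sage — ends with 'e', hence Rejected.
jolly — ends with 'y', hence Rejected.
fox — ends with 'x', hence Rejected.

Accepted, Rejected, Rejected, Rejected, Rejected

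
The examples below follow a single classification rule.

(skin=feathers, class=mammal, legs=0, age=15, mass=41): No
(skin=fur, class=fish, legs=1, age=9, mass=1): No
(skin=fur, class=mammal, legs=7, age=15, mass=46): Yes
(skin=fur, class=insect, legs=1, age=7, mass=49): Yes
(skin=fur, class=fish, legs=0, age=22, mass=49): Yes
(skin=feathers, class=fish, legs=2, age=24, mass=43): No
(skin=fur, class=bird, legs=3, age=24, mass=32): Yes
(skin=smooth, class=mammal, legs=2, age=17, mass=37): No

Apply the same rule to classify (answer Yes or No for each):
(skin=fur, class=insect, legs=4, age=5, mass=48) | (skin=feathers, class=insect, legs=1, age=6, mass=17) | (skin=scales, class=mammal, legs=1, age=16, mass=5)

The distinguishing property — skin is fur AND mass ≥ 32 — holds for all the 'Yes' cases and none of the 'No' cases.

Yes, No, No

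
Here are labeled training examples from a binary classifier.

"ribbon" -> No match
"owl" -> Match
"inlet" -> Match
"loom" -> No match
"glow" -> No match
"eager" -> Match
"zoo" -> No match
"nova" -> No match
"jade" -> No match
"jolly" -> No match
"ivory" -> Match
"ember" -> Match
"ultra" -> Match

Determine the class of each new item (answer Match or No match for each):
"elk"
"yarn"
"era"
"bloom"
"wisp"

Match, No match, Match, No match, No match

All 'Match' examples share one property — starts with a vowel — and every 'No match' example lacks it.
"elk" — starts with 'e', hence Match. "yarn" — starts with 'y', hence No match. "era" — starts with 'e', hence Match. "bloom" — starts with 'b', hence No match. "wisp" — starts with 'w', hence No match.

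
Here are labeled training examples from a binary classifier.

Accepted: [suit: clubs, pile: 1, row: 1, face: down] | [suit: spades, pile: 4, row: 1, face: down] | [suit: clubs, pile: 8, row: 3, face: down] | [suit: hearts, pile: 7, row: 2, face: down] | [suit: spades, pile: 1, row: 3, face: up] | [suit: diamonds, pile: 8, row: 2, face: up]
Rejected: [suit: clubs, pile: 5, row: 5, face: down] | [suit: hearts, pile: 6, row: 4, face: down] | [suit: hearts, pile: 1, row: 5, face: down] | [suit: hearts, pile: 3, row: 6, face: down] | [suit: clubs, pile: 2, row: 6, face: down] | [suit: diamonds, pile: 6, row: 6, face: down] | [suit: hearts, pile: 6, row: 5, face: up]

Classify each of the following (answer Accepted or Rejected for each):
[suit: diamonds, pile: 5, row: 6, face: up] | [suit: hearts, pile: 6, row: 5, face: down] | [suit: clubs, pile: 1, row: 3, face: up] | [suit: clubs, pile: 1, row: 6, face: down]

All 'Accepted' examples share one property — row ≤ 3 — and every 'Rejected' example lacks it.
[suit: diamonds, pile: 5, row: 6, face: up] → row = 6 → Rejected.
[suit: hearts, pile: 6, row: 5, face: down] → row = 5 → Rejected.
[suit: clubs, pile: 1, row: 3, face: up] → row = 3 → Accepted.
[suit: clubs, pile: 1, row: 6, face: down] → row = 6 → Rejected.

Rejected, Rejected, Accepted, Rejected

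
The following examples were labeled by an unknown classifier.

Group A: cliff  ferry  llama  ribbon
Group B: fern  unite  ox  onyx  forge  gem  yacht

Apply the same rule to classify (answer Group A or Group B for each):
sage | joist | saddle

Rule: has a double letter. This holds for each 'Group A' example and fails for each 'Group B' one.
Group B: sage, since no doubled letter. Group B: joist, since no doubled letter. Group A: saddle, since 'dd' doubled.

Group B, Group B, Group A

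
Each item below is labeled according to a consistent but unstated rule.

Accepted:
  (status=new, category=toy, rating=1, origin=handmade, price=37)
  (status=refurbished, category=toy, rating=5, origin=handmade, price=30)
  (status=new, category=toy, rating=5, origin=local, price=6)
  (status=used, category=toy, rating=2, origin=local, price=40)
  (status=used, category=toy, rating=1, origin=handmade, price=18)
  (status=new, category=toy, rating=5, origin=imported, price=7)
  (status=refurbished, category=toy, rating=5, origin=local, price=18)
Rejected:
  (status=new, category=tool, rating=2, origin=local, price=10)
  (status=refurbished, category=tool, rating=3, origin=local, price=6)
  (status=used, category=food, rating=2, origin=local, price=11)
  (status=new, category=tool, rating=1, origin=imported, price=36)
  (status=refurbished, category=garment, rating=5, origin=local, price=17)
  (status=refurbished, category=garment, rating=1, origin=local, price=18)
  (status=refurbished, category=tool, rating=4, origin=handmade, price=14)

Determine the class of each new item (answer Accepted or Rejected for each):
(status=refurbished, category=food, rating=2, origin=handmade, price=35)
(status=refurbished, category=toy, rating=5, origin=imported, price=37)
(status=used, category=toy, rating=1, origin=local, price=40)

Rejected, Accepted, Accepted

The pattern is that an item is 'Accepted' exactly when: category is toy.
(status=refurbished, category=food, rating=2, origin=handmade, price=35): category is food, lacks this property → Rejected. (status=refurbished, category=toy, rating=5, origin=imported, price=37): category is toy, meets the rule → Accepted. (status=used, category=toy, rating=1, origin=local, price=40): category is toy, meets the rule → Accepted.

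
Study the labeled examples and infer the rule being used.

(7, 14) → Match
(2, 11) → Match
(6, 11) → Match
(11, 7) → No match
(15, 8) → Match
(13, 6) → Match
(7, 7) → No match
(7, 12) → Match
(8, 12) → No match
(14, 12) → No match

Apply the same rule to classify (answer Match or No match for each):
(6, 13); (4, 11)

The distinguishing property — sum is odd — holds for all the 'Match' cases and none of the 'No match' cases.

Match, Match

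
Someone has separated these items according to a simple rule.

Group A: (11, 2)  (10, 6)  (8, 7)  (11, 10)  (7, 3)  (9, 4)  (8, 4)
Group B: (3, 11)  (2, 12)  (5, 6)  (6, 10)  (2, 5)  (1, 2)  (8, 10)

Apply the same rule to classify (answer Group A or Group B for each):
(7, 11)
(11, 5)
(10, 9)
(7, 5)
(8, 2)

Group B, Group A, Group A, Group A, Group A

Every 'Group A' example satisfies: first > second. None of the 'Group B' examples do.
Group B: (7, 11), since 7 < 11.
Group A: (11, 5), since 11 > 5.
Group A: (10, 9), since 10 > 9.
Group A: (7, 5), since 7 > 5.
Group A: (8, 2), since 8 > 2.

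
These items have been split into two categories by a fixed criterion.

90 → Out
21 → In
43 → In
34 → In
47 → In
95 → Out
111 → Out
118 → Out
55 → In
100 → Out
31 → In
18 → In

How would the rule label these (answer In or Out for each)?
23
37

In, In

All 'In' examples share one property — at most 55 — and every 'Out' example lacks it.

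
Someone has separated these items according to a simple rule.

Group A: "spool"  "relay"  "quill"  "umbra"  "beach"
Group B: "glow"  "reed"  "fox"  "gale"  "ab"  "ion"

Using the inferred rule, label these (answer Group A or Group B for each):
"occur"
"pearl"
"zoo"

A rule that fits every label: length 5 — true of each 'Group A' example, false of each 'Group B' one.

Group A, Group A, Group B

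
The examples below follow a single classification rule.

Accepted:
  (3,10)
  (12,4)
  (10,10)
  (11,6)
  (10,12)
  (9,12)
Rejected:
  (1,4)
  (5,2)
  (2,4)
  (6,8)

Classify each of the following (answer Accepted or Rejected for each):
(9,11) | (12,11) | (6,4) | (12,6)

Accepted, Accepted, Rejected, Accepted

The common property of the 'Accepted' items is: max ≥ 9. No 'Rejected' item has it.
Accepted: (9,11), since max 11. Accepted: (12,11), since max 12. Rejected: (6,4), since max 6. Accepted: (12,6), since max 12.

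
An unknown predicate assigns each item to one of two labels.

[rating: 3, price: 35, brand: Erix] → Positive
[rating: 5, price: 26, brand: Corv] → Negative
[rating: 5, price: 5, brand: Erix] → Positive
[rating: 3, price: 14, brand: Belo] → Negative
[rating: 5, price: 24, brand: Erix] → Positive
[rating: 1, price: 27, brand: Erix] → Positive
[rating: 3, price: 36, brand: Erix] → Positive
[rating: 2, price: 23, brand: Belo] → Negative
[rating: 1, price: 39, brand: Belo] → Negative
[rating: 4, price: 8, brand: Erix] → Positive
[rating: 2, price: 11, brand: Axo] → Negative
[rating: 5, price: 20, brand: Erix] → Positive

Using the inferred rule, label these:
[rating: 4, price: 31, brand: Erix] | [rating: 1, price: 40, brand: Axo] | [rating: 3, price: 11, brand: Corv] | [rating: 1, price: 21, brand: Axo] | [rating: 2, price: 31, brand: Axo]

Positive, Negative, Negative, Negative, Negative

The rule appears to be: brand is Erix.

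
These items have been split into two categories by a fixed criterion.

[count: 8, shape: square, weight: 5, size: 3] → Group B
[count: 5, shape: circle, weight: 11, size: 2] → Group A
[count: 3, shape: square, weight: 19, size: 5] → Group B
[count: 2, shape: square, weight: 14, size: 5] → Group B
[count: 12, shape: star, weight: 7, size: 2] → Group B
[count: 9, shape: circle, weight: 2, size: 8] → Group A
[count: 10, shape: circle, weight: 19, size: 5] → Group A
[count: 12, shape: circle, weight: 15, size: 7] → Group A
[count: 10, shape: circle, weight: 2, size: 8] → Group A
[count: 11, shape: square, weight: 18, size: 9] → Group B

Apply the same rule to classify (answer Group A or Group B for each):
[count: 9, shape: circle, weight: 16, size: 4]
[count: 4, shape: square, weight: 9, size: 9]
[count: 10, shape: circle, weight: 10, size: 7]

Looking at the examples, the only property every 'Group A' case has and every 'Group B' case lacks is: shape is circle.
[count: 9, shape: circle, weight: 16, size: 4]: shape is circle, has this property → Group A. [count: 4, shape: square, weight: 9, size: 9]: shape is square, lacks this property → Group B. [count: 10, shape: circle, weight: 10, size: 7]: shape is circle, has this property → Group A.

Group A, Group B, Group A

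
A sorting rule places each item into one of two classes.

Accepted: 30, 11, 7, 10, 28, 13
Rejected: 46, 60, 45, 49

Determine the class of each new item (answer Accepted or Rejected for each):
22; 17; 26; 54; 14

Accepted, Accepted, Accepted, Rejected, Accepted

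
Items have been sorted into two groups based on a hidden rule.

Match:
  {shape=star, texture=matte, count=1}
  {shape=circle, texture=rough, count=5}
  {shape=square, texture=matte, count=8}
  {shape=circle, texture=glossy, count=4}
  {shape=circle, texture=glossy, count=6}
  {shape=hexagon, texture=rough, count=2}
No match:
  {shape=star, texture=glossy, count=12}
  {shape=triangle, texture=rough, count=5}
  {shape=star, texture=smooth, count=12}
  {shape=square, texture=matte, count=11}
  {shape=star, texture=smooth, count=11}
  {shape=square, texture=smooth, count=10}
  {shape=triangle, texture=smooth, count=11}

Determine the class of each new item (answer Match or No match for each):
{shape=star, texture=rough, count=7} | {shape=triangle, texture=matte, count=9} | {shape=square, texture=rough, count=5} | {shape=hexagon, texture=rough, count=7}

The simplest hypothesis consistent with all the labels is: shape is not triangle AND count ≤ 8.
{shape=star, texture=rough, count=7}: shape is star, count = 7, satisfies this → Match.
{shape=triangle, texture=matte, count=9}: shape is triangle, count = 9, does not satisfy this → No match.
{shape=square, texture=rough, count=5}: shape is square, count = 5, satisfies this → Match.
{shape=hexagon, texture=rough, count=7}: shape is hexagon, count = 7, satisfies this → Match.

Match, No match, Match, Match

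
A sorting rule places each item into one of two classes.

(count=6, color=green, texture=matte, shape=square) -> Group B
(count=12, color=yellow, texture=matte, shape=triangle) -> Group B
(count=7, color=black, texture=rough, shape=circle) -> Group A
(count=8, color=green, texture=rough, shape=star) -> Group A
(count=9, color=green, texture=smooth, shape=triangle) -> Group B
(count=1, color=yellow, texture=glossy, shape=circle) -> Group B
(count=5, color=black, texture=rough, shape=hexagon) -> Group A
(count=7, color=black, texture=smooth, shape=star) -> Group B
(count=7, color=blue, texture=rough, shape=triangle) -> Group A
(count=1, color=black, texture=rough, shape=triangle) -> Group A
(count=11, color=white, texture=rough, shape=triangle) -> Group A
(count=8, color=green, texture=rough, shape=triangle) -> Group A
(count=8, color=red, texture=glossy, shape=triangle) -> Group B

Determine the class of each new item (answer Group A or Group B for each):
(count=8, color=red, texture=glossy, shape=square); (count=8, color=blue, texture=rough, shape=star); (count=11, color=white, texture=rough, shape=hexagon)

Group B, Group A, Group A

'Group A' ⟺ texture is rough.
(count=8, color=red, texture=glossy, shape=square) — texture is glossy, hence Group B.
(count=8, color=blue, texture=rough, shape=star) — texture is rough, hence Group A.
(count=11, color=white, texture=rough, shape=hexagon) — texture is rough, hence Group A.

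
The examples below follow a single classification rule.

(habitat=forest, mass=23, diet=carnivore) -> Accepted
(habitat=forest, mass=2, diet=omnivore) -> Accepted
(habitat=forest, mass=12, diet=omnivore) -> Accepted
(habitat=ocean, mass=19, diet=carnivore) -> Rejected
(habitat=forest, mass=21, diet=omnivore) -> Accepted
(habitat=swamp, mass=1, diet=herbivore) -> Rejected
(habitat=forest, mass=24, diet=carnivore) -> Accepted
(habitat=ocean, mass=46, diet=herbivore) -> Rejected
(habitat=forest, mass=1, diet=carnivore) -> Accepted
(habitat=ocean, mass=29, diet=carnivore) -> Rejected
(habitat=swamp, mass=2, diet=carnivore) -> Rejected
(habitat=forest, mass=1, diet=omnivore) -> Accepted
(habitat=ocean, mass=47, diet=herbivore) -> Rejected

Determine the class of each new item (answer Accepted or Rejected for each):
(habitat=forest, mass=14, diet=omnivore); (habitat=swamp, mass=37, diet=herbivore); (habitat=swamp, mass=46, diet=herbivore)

The common property of the 'Accepted' items is: habitat is forest. No 'Rejected' item has it.
Accepted: (habitat=forest, mass=14, diet=omnivore), since habitat is forest.
Rejected: (habitat=swamp, mass=37, diet=herbivore), since habitat is swamp.
Rejected: (habitat=swamp, mass=46, diet=herbivore), since habitat is swamp.

Accepted, Rejected, Rejected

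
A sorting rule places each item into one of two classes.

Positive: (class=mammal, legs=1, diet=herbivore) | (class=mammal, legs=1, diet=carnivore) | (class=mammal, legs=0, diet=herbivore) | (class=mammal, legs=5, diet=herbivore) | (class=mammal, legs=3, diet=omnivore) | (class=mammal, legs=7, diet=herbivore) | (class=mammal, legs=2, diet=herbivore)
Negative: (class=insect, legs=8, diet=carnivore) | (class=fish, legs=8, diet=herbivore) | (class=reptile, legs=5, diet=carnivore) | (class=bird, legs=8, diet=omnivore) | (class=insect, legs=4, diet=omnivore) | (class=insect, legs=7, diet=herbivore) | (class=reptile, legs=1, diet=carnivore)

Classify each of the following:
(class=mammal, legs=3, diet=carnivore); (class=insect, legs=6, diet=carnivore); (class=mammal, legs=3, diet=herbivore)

The distinguishing property — class is mammal — holds for all the 'Positive' cases and none of the 'Negative' cases.
(class=mammal, legs=3, diet=carnivore) — class is mammal, hence Positive.
(class=insect, legs=6, diet=carnivore) — class is insect, hence Negative.
(class=mammal, legs=3, diet=herbivore) — class is mammal, hence Positive.

Positive, Negative, Positive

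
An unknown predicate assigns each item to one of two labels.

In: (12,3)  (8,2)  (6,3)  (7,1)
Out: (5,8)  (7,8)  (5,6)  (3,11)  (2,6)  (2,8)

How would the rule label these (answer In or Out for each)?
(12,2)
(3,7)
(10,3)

In, Out, In

A rule that fits every label: first > second — true of each 'In' example, false of each 'Out' one.
(12,2): 12 > 2, qualifies → In. (3,7): 3 < 7, does not satisfy this → Out. (10,3): 10 > 3, qualifies → In.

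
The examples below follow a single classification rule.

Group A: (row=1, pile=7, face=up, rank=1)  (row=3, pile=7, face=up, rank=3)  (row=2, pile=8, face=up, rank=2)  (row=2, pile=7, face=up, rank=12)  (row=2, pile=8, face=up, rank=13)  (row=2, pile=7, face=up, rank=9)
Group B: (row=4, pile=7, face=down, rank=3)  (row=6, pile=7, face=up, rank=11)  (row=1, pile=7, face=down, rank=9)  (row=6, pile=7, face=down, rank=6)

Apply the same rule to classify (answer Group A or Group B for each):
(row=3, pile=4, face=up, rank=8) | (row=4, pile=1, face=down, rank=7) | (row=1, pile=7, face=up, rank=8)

Group A, Group B, Group A

The rule appears to be: face is up AND row ≤ 3.
(row=3, pile=4, face=up, rank=8) — face is up, row = 3, hence Group A.
(row=4, pile=1, face=down, rank=7) — face is down, row = 4, hence Group B.
(row=1, pile=7, face=up, rank=8) — face is up, row = 1, hence Group A.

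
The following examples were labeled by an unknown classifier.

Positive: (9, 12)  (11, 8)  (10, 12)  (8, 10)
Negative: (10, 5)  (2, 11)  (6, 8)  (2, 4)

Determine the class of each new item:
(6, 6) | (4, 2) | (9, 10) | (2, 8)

The distinguishing property — sum ≥ 18 — holds for all the 'Positive' cases and none of the 'Negative' cases.
(6, 6): 6+6 = 12, fails this test → Negative. (4, 2): 4+2 = 6, fails this test → Negative. (9, 10): 9+10 = 19, has this property → Positive. (2, 8): 2+8 = 10, fails this test → Negative.

Negative, Negative, Positive, Negative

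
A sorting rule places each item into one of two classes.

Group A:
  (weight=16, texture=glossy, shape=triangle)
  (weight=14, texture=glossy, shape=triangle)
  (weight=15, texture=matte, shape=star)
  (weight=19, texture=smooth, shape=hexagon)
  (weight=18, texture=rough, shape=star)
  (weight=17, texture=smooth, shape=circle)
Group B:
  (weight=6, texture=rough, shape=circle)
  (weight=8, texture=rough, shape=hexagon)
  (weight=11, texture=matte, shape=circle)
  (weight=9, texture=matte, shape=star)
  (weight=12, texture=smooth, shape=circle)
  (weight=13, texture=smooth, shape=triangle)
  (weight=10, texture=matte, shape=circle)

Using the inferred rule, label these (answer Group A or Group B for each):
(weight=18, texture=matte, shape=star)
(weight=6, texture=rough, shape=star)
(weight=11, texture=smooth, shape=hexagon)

Group A, Group B, Group B

Every 'Group A' example satisfies: weight ≥ 14. None of the 'Group B' examples do.
(weight=18, texture=matte, shape=star) — weight = 18, hence Group A.
(weight=6, texture=rough, shape=star) — weight = 6, hence Group B.
(weight=11, texture=smooth, shape=hexagon) — weight = 11, hence Group B.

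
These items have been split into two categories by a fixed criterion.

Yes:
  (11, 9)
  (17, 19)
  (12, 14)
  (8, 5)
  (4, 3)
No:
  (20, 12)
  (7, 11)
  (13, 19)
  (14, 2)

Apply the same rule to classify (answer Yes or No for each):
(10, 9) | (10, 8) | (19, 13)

Yes, Yes, No

The pattern is that an item is 'Yes' exactly when: |first − second| ≤ 3.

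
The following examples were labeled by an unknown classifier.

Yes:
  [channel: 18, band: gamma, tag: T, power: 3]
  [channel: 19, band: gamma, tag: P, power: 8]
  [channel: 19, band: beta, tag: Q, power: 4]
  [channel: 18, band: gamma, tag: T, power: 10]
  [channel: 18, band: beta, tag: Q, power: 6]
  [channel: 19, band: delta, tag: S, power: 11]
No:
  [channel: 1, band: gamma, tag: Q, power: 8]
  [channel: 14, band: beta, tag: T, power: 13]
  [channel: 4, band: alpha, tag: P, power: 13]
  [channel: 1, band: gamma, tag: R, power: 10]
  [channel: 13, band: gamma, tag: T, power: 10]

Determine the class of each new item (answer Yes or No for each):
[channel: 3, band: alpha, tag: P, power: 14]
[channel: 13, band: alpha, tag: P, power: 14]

No, No

All 'Yes' examples share one property — channel ≥ 18 — and every 'No' example lacks it.
No: [channel: 3, band: alpha, tag: P, power: 14], since channel = 3. No: [channel: 13, band: alpha, tag: P, power: 14], since channel = 13.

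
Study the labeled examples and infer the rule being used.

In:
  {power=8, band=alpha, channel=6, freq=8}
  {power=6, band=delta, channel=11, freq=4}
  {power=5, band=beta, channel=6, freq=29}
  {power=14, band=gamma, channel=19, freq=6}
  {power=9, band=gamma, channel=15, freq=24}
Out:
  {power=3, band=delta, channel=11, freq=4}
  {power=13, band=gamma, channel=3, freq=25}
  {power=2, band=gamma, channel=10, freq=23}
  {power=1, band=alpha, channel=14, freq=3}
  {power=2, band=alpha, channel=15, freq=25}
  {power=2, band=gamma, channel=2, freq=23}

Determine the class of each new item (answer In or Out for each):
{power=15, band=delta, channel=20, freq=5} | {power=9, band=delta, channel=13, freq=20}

The simplest hypothesis consistent with all the labels is: channel ≥ 6 AND power ≥ 5.

In, In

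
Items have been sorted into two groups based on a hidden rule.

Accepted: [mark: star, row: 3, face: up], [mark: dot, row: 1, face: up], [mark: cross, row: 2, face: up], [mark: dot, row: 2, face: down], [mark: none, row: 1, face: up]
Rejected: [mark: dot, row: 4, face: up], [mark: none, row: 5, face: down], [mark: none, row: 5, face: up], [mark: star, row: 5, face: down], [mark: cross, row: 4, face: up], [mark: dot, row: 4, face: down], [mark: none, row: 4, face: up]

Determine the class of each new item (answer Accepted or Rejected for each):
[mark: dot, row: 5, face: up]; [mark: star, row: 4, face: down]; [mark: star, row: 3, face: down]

The pattern is that an item is 'Accepted' exactly when: row ≤ 3.
[mark: dot, row: 5, face: up]: Rejected (row = 5).
[mark: star, row: 4, face: down]: Rejected (row = 4).
[mark: star, row: 3, face: down]: Accepted (row = 3).

Rejected, Rejected, Accepted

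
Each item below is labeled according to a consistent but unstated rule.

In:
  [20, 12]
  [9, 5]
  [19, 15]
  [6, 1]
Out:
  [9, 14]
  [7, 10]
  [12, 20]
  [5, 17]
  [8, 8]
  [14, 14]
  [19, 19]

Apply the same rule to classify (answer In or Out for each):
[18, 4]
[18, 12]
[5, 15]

The common property of the 'In' items is: first > second. No 'Out' item has it.
[18, 4]: 18 > 4, matches → In. [18, 12]: 18 > 12, matches → In. [5, 15]: 5 < 15, does not pass → Out.

In, In, Out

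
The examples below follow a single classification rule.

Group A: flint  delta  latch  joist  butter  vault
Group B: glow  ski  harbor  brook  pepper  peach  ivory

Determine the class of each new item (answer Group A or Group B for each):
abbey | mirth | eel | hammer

Group B, Group A, Group B, Group B

Looking at the examples, the only property every 'Group A' case has and every 'Group B' case lacks is: contains 't'.
abbey — no 't', hence Group B.
mirth — has 't', hence Group A.
eel — no 't', hence Group B.
hammer — no 't', hence Group B.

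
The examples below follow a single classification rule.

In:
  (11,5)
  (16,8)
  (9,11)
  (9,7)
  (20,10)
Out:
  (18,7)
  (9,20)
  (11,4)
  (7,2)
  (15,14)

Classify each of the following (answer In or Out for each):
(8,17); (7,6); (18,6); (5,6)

Out, Out, In, Out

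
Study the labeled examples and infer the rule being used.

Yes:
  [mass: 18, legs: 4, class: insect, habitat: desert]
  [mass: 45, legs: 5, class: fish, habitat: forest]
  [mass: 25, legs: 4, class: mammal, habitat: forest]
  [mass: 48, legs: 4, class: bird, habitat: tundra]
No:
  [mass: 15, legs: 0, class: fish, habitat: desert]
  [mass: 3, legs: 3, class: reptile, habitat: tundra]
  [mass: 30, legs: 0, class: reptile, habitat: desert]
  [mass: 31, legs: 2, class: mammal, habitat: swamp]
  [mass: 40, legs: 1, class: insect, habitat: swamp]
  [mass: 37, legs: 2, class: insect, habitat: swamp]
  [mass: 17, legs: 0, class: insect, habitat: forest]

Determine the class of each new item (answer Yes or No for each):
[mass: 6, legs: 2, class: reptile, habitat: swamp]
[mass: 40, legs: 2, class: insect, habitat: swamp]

Every 'Yes' example satisfies: legs ≥ 4. None of the 'No' examples do.
No: [mass: 6, legs: 2, class: reptile, habitat: swamp], since legs = 2. No: [mass: 40, legs: 2, class: insect, habitat: swamp], since legs = 2.

No, No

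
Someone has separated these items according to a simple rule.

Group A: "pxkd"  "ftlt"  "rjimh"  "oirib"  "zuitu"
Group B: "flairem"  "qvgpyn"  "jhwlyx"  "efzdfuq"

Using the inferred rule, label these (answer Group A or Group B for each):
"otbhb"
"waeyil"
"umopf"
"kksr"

Group A, Group B, Group A, Group A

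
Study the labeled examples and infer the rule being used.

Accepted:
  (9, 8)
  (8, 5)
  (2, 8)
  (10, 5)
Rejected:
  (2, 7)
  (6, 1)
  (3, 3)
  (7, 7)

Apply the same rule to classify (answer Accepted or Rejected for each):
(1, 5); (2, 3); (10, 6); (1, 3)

Every 'Accepted' example satisfies: max ≥ 8. None of the 'Rejected' examples do.

Rejected, Rejected, Accepted, Rejected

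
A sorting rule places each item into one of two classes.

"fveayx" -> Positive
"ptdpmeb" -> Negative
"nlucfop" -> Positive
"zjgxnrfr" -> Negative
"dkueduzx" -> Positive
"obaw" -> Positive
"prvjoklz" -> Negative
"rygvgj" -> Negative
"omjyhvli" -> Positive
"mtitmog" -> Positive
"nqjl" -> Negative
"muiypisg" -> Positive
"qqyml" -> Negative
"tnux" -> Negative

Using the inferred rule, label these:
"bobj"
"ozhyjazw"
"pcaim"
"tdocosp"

Negative, Positive, Positive, Positive

The pattern is that an item is 'Positive' exactly when: has ≥ 2 vowels.
"bobj" → 1 vowel → Negative. "ozhyjazw" → 2 vowels → Positive. "pcaim" → 2 vowels → Positive. "tdocosp" → 2 vowels → Positive.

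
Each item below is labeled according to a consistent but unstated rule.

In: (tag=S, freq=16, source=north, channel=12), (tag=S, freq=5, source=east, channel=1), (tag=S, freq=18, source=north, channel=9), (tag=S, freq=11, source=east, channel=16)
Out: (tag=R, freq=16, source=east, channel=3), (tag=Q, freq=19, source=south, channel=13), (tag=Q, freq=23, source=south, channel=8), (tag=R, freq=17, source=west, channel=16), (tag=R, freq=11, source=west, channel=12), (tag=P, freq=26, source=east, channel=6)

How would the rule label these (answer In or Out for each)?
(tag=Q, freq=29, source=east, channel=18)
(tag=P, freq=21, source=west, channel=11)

Out, Out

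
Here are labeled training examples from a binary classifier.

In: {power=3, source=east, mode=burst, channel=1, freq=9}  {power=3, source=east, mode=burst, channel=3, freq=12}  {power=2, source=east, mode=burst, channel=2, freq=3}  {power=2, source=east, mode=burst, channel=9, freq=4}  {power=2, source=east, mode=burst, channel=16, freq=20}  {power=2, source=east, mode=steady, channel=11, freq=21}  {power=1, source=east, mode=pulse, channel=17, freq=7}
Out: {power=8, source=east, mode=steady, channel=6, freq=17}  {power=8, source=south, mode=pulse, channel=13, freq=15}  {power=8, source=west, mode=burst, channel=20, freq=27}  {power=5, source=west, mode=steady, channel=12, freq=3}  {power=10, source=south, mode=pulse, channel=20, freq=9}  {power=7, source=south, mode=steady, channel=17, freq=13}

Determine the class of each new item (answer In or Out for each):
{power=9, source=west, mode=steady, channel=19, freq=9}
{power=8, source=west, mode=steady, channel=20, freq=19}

'In' ⟺ power ≤ 3.
{power=9, source=west, mode=steady, channel=19, freq=9}: power = 9, does not pass → Out. {power=8, source=west, mode=steady, channel=20, freq=19}: power = 8, does not pass → Out.

Out, Out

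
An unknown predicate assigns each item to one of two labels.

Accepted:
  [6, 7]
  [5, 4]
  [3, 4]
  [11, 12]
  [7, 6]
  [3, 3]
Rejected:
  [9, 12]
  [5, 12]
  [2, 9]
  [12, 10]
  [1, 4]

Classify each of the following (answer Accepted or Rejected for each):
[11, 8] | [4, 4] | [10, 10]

Rejected, Accepted, Accepted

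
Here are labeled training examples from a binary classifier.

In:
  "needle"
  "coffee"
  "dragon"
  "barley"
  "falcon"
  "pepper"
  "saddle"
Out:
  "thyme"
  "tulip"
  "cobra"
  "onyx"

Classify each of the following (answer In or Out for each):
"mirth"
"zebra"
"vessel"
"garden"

Every 'In' example satisfies: length 6. None of the 'Out' examples do.
"mirth": length 5 — does not satisfy this, so Out. "zebra": length 5 — does not satisfy this, so Out. "vessel": length 6 — satisfies this, so In. "garden": length 6 — satisfies this, so In.

Out, Out, In, In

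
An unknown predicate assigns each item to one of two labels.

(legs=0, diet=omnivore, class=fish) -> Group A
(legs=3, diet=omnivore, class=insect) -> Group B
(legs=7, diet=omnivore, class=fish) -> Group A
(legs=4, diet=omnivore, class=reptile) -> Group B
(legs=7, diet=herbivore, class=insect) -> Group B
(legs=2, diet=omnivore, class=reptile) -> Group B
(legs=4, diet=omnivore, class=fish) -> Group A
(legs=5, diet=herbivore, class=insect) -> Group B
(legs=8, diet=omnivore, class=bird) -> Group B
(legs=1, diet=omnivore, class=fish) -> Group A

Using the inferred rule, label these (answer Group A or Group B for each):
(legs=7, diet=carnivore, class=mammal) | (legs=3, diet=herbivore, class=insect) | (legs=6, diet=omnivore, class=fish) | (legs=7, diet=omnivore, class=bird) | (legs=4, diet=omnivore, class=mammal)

One predicate separates the groups cleanly: class is fish.
(legs=7, diet=carnivore, class=mammal): class is mammal — doesn't match, so Group B.
(legs=3, diet=herbivore, class=insect): class is insect — doesn't match, so Group B.
(legs=6, diet=omnivore, class=fish): class is fish — matches, so Group A.
(legs=7, diet=omnivore, class=bird): class is bird — doesn't match, so Group B.
(legs=4, diet=omnivore, class=mammal): class is mammal — doesn't match, so Group B.

Group B, Group B, Group A, Group B, Group B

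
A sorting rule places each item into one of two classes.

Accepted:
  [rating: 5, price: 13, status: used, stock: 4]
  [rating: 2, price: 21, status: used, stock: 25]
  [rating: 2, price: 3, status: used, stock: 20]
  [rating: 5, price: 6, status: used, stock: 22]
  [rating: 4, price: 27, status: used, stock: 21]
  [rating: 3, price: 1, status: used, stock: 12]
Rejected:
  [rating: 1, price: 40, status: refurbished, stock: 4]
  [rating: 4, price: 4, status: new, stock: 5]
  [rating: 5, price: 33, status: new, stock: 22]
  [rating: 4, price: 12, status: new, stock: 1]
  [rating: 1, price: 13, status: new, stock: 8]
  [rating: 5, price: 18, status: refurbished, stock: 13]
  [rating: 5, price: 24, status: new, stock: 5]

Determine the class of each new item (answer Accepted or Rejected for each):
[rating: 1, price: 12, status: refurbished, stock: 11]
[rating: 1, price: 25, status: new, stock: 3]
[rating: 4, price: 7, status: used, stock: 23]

The classifier is using: status is used.
Rejected: [rating: 1, price: 12, status: refurbished, stock: 11], since status is refurbished.
Rejected: [rating: 1, price: 25, status: new, stock: 3], since status is new.
Accepted: [rating: 4, price: 7, status: used, stock: 23], since status is used.

Rejected, Rejected, Accepted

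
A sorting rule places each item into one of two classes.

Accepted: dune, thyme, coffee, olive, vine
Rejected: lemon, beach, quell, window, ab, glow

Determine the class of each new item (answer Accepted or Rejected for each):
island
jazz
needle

The distinguishing property — ends with 'e' — holds for all the 'Accepted' cases and none of the 'Rejected' cases.

Rejected, Rejected, Accepted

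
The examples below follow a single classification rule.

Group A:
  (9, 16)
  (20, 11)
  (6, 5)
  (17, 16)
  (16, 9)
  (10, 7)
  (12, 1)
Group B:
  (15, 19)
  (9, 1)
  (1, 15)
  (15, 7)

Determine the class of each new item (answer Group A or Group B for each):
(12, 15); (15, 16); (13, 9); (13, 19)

Group A, Group A, Group B, Group B

The pattern is that an item is 'Group A' exactly when: sum is odd.
(12, 15) → 12+15 = 27 → Group A. (15, 16) → 15+16 = 31 → Group A. (13, 9) → 13+9 = 22 → Group B. (13, 19) → 13+19 = 32 → Group B.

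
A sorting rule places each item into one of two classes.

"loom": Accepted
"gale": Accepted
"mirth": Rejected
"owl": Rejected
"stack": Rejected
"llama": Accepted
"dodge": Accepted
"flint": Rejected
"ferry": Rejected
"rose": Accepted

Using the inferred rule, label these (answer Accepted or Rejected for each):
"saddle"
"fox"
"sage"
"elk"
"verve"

One predicate separates the groups cleanly: has ≥ 2 vowels.

Accepted, Rejected, Accepted, Rejected, Accepted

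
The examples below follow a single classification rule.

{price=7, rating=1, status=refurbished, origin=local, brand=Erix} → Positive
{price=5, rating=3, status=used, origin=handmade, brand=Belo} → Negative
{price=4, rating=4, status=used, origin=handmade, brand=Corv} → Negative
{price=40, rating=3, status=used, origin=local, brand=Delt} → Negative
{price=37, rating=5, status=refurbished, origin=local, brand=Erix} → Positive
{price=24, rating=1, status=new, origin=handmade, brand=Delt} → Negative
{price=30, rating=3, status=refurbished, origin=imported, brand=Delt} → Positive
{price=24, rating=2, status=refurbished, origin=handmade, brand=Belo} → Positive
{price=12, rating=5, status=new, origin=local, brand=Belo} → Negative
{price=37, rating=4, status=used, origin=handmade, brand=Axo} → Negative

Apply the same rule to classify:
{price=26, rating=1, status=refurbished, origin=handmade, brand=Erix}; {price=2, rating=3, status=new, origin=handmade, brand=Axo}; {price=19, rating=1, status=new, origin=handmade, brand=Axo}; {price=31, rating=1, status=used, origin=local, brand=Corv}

Comparing the two groups points to one rule — status is refurbished.

Positive, Negative, Negative, Negative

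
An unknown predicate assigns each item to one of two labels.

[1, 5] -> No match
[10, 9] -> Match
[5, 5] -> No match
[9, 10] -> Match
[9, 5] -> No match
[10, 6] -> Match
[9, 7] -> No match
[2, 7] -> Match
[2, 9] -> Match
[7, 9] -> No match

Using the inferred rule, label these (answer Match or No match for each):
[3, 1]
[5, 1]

No match, No match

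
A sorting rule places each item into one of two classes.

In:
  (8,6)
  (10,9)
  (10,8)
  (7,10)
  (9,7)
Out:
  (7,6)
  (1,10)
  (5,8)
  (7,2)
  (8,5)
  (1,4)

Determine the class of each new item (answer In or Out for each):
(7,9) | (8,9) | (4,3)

In, In, Out

The distinguishing property — sum ≥ 14 — holds for all the 'In' cases and none of the 'Out' cases.
(7,9) → 7+9 = 16 → In.
(8,9) → 8+9 = 17 → In.
(4,3) → 4+3 = 7 → Out.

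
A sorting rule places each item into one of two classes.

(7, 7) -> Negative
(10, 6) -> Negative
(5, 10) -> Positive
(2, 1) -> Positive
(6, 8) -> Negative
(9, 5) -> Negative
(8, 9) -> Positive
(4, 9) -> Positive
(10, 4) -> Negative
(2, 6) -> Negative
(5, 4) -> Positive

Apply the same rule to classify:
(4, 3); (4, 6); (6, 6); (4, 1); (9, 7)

Positive, Negative, Negative, Positive, Negative

The pattern is that an item is 'Positive' exactly when: sum is odd.
(4, 3) → 4+3 = 7 → Positive. (4, 6) → 4+6 = 10 → Negative. (6, 6) → 6+6 = 12 → Negative. (4, 1) → 4+1 = 5 → Positive. (9, 7) → 9+7 = 16 → Negative.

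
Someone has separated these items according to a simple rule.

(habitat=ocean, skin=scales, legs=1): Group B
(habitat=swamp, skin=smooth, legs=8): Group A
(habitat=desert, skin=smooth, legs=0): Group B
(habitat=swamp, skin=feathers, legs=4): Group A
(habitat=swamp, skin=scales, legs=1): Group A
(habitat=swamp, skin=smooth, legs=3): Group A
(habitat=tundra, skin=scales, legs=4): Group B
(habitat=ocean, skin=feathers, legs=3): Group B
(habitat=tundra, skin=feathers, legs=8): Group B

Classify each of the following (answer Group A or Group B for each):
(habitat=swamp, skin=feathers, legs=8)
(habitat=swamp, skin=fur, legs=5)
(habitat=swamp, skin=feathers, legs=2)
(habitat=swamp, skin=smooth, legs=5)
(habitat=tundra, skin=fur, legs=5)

The classifier is using: habitat is swamp.
(habitat=swamp, skin=feathers, legs=8): Group A (habitat is swamp).
(habitat=swamp, skin=fur, legs=5): Group A (habitat is swamp).
(habitat=swamp, skin=feathers, legs=2): Group A (habitat is swamp).
(habitat=swamp, skin=smooth, legs=5): Group A (habitat is swamp).
(habitat=tundra, skin=fur, legs=5): Group B (habitat is tundra).

Group A, Group A, Group A, Group A, Group B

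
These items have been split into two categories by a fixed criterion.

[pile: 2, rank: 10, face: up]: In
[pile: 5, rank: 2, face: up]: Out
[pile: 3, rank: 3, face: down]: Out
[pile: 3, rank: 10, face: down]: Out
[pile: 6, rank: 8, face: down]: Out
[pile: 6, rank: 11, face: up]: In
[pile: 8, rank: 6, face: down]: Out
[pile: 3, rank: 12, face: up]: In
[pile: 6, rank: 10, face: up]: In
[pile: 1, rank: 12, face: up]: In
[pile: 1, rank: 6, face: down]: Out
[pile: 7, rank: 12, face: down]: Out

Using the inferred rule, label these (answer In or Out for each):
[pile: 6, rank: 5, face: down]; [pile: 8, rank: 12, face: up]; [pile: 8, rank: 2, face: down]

Rule: face is up AND rank ≥ 3. This holds for each 'In' example and fails for each 'Out' one.
[pile: 6, rank: 5, face: down] — face is down, rank = 5, hence Out. [pile: 8, rank: 12, face: up] — face is up, rank = 12, hence In. [pile: 8, rank: 2, face: down] — face is down, rank = 2, hence Out.

Out, In, Out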